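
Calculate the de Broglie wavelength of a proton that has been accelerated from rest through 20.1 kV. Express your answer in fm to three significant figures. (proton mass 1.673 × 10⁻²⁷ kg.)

KE = eV = 1.602 × 10⁻¹⁹ × 2.010 × 10⁴ = 3.220 × 10⁻¹⁵ J.
p = √(2mKE) = √(2 × 1.673 × 10⁻²⁷ × 3.220 × 10⁻¹⁵) = 3.282 × 10⁻²¹ kg·m/s.
λ = h/p = 6.626 × 10⁻³⁴ / 3.282 × 10⁻²¹ = 2.02 × 10⁻¹³ m = 202 fm.

λ = 202 fm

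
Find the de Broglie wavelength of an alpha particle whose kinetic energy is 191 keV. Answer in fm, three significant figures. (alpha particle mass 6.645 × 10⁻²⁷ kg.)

λ = 32.9 fm

KE = 191 keV = 3.060 × 10⁻¹⁴ J.
p = √(2mKE) = √(2 × 6.645 × 10⁻²⁷ × 3.060 × 10⁻¹⁴) = 2.017 × 10⁻²⁰ kg·m/s.
λ = h/p = 6.626 × 10⁻³⁴ / 2.017 × 10⁻²⁰ = 3.29 × 10⁻¹⁴ m = 32.9 fm.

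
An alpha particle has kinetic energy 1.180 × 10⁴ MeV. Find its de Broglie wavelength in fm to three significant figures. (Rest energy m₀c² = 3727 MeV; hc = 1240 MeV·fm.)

λ = 0.0823 fm

Total energy E = KE + m₀c² = 1.180 × 10⁴ + 3727 = 15527 MeV.
(pc)² = E² − (m₀c²)² = (15527)² − (3727)² = 2.272 × 10⁸ MeV², so pc = 1.507 × 10⁴ MeV.
λ = hc/(pc) = 1240 MeV·fm / 1.507 × 10⁴ MeV = 0.0823 fm.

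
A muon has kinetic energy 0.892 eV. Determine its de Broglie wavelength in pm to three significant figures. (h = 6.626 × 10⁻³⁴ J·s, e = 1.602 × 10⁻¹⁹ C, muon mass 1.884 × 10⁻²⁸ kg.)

λ = 90.3 pm

KE = 0.892 eV = 1.429 × 10⁻¹⁹ J.
p = √(2mKE) = √(2 × 1.884 × 10⁻²⁸ × 1.429 × 10⁻¹⁹) = 7.338 × 10⁻²⁴ kg·m/s.
λ = h/p = 6.626 × 10⁻³⁴ / 7.338 × 10⁻²⁴ = 9.03 × 10⁻¹¹ m = 90.3 pm.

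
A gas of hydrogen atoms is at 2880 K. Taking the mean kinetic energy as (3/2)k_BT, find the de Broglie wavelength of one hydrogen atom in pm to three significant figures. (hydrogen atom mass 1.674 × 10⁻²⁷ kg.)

λ = 46.9 pm

KE = (3/2)k_BT = 1.5 × 1.381 × 10⁻²³ × 2880 = 5.966 × 10⁻²⁰ J.
p = √(2mKE) = √(2 × 1.674 × 10⁻²⁷ × 5.966 × 10⁻²⁰) = 1.413 × 10⁻²³ kg·m/s.
λ = h/p = 4.69 × 10⁻¹¹ m = 46.9 pm.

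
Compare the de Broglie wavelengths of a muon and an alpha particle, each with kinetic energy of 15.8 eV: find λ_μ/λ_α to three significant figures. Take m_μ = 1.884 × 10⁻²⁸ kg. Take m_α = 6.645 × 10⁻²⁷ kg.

λ_μ/λ_α = 5.94

At fixed KE, p = √(2mKE) so λ = h/p ∝ 1/√m.
λ_μ/λ_α = √(m_α/m_μ) = √(6.645 × 10⁻²⁷/1.884 × 10⁻²⁸) = √(35.27) = 5.94.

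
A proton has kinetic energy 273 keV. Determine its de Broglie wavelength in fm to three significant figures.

KE = 273 keV = 4.373 × 10⁻¹⁴ J.
p = √(2mKE) = √(2 × 1.673 × 10⁻²⁷ × 4.373 × 10⁻¹⁴) = 1.210 × 10⁻²⁰ kg·m/s.
λ = h/p = 6.626 × 10⁻³⁴ / 1.210 × 10⁻²⁰ = 5.48 × 10⁻¹⁴ m = 54.8 fm.

λ = 54.8 fm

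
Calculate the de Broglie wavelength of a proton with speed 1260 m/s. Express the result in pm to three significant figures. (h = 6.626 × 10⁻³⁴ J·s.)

λ = 314 pm

p = mv = 1.673 × 10⁻²⁷ × 1260 = 2.108 × 10⁻²⁴ kg·m/s.
λ = h/p = 6.626 × 10⁻³⁴ / 2.108 × 10⁻²⁴ = 3.14 × 10⁻¹⁰ m = 314 pm.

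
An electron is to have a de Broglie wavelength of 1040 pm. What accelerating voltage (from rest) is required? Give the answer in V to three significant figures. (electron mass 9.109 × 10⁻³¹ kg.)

p = h/λ = 6.626 × 10⁻³⁴ / 1.040 × 10⁻⁹ = 6.371 × 10⁻²⁵ kg·m/s.
KE = p²/(2m) = 2.228 × 10⁻¹⁹ J.
V = KE/e = 2.228 × 10⁻¹⁹ / (1.602 × 10⁻¹⁹) = 1.39 V.

V = 1.39 V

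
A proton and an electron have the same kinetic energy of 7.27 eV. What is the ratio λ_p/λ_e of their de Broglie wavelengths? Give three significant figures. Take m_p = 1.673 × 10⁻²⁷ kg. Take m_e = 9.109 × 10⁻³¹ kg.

At fixed KE, p = √(2mKE) so λ = h/p ∝ 1/√m.
λ_p/λ_e = √(m_e/m_p) = √(9.109 × 10⁻³¹/1.673 × 10⁻²⁷) = √(5.445 × 10⁻⁴) = 0.0233.

λ_p/λ_e = 0.0233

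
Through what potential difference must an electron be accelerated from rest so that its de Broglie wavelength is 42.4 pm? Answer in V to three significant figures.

p = h/λ = 6.626 × 10⁻³⁴ / 4.240 × 10⁻¹¹ = 1.563 × 10⁻²³ kg·m/s.
KE = p²/(2m) = 1.341 × 10⁻¹⁶ J.
V = KE/e = 1.341 × 10⁻¹⁶ / (1.602 × 10⁻¹⁹) = 837 V.

V = 837 V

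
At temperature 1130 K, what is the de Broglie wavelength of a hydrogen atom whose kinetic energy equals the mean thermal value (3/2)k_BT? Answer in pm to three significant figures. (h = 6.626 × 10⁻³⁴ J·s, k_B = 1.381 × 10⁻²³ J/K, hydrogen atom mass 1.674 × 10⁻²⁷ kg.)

KE = (3/2)k_BT = 1.5 × 1.381 × 10⁻²³ × 1130 = 2.341 × 10⁻²⁰ J.
p = √(2mKE) = √(2 × 1.674 × 10⁻²⁷ × 2.341 × 10⁻²⁰) = 8.853 × 10⁻²⁴ kg·m/s.
λ = h/p = 7.48 × 10⁻¹¹ m = 74.8 pm.

λ = 74.8 pm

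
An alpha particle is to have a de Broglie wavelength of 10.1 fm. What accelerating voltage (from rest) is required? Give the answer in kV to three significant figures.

p = h/λ = 6.626 × 10⁻³⁴ / 1.010 × 10⁻¹⁴ = 6.560 × 10⁻²⁰ kg·m/s.
KE = p²/(2m) = 3.238 × 10⁻¹³ J.
V = KE/2e = 3.238 × 10⁻¹³ / (2 × 1.602 × 10⁻¹⁹) = 1010 kV.

V = 1010 kV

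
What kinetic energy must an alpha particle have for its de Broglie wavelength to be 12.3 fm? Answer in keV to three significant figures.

p = h/λ = 6.626 × 10⁻³⁴ / 1.230 × 10⁻¹⁴ = 5.387 × 10⁻²⁰ kg·m/s.
KE = p²/(2m) = (5.387 × 10⁻²⁰)² / (2 × 6.645 × 10⁻²⁷) = 2.184 × 10⁻¹³ J = 1360 keV.

KE = 1360 keV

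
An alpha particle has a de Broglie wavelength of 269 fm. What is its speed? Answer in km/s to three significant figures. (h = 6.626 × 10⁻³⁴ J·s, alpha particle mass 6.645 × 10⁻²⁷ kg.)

v = 371 km/s

p = h/λ = 6.626 × 10⁻³⁴ / 2.690 × 10⁻¹³ = 2.463 × 10⁻²¹ kg·m/s.
v = p/m = 2.463 × 10⁻²¹ / 6.645 × 10⁻²⁷ = 3.71 × 10⁵ m/s = 371 km/s.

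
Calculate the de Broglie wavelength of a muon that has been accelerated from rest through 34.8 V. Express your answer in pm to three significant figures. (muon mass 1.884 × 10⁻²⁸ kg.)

KE = eV = 1.602 × 10⁻¹⁹ × 34.80 = 5.575 × 10⁻¹⁸ J.
p = √(2mKE) = √(2 × 1.884 × 10⁻²⁸ × 5.575 × 10⁻¹⁸) = 4.583 × 10⁻²³ kg·m/s.
λ = h/p = 6.626 × 10⁻³⁴ / 4.583 × 10⁻²³ = 1.45 × 10⁻¹¹ m = 14.5 pm.

λ = 14.5 pm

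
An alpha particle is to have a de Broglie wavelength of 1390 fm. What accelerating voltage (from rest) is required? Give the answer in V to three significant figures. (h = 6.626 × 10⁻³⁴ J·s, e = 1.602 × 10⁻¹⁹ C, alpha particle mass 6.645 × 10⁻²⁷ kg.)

V = 53.4 V

p = h/λ = 6.626 × 10⁻³⁴ / 1.390 × 10⁻¹² = 4.767 × 10⁻²² kg·m/s.
KE = p²/(2m) = 1.710 × 10⁻¹⁷ J.
V = KE/2e = 1.710 × 10⁻¹⁷ / (2 × 1.602 × 10⁻¹⁹) = 53.4 V.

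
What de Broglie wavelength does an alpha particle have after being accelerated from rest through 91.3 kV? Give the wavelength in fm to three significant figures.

λ = 33.6 fm

KE = 2eV = 2 × 1.602 × 10⁻¹⁹ × 9.130 × 10⁴ = 2.925 × 10⁻¹⁴ J.
p = √(2mKE) = √(2 × 6.645 × 10⁻²⁷ × 2.925 × 10⁻¹⁴) = 1.972 × 10⁻²⁰ kg·m/s.
λ = h/p = 6.626 × 10⁻³⁴ / 1.972 × 10⁻²⁰ = 3.36 × 10⁻¹⁴ m = 33.6 fm.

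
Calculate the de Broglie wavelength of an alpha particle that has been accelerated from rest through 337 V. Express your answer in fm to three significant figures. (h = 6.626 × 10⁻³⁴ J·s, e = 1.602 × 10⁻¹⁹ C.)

λ = 553 fm

KE = 2eV = 2 × 1.602 × 10⁻¹⁹ × 337.0 = 1.080 × 10⁻¹⁶ J.
p = √(2mKE) = √(2 × 6.645 × 10⁻²⁷ × 1.080 × 10⁻¹⁶) = 1.198 × 10⁻²¹ kg·m/s.
λ = h/p = 6.626 × 10⁻³⁴ / 1.198 × 10⁻²¹ = 5.53 × 10⁻¹³ m = 553 fm.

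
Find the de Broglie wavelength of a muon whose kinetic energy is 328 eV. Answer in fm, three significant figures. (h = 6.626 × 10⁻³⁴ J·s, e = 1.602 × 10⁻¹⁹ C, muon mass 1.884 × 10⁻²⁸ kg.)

KE = 328 eV = 5.255 × 10⁻¹⁷ J.
p = √(2mKE) = √(2 × 1.884 × 10⁻²⁸ × 5.255 × 10⁻¹⁷) = 1.407 × 10⁻²² kg·m/s.
λ = h/p = 6.626 × 10⁻³⁴ / 1.407 × 10⁻²² = 4.71 × 10⁻¹² m = 4710 fm.

λ = 4710 fm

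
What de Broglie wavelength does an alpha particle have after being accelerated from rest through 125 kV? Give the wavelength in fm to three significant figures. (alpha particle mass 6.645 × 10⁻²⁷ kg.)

λ = 28.7 fm

KE = 2eV = 2 × 1.602 × 10⁻¹⁹ × 1.250 × 10⁵ = 4.005 × 10⁻¹⁴ J.
p = √(2mKE) = √(2 × 6.645 × 10⁻²⁷ × 4.005 × 10⁻¹⁴) = 2.307 × 10⁻²⁰ kg·m/s.
λ = h/p = 6.626 × 10⁻³⁴ / 2.307 × 10⁻²⁰ = 2.87 × 10⁻¹⁴ m = 28.7 fm.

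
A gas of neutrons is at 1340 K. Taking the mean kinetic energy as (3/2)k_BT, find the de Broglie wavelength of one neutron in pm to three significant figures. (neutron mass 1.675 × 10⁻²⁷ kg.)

KE = (3/2)k_BT = 1.5 × 1.381 × 10⁻²³ × 1340 = 2.776 × 10⁻²⁰ J.
p = √(2mKE) = √(2 × 1.675 × 10⁻²⁷ × 2.776 × 10⁻²⁰) = 9.643 × 10⁻²⁴ kg·m/s.
λ = h/p = 6.87 × 10⁻¹¹ m = 68.7 pm.

λ = 68.7 pm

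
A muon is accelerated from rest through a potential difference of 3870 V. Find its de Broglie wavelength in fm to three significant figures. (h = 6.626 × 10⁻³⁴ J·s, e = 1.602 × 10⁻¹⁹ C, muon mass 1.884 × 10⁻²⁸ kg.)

KE = eV = 1.602 × 10⁻¹⁹ × 3870 = 6.200 × 10⁻¹⁶ J.
p = √(2mKE) = √(2 × 1.884 × 10⁻²⁸ × 6.200 × 10⁻¹⁶) = 4.833 × 10⁻²² kg·m/s.
λ = h/p = 6.626 × 10⁻³⁴ / 4.833 × 10⁻²² = 1.37 × 10⁻¹² m = 1370 fm.

λ = 1370 fm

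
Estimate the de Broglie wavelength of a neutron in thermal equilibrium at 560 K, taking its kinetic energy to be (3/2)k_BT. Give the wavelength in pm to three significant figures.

λ = 106 pm

KE = (3/2)k_BT = 1.5 × 1.381 × 10⁻²³ × 560 = 1.160 × 10⁻²⁰ J.
p = √(2mKE) = √(2 × 1.675 × 10⁻²⁷ × 1.160 × 10⁻²⁰) = 6.234 × 10⁻²⁴ kg·m/s.
λ = h/p = 1.06 × 10⁻¹⁰ m = 106 pm.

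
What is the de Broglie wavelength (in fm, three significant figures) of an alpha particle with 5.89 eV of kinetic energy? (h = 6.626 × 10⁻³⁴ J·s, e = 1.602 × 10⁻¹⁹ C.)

λ = 5920 fm

KE = 5.89 eV = 9.436 × 10⁻¹⁹ J.
p = √(2mKE) = √(2 × 6.645 × 10⁻²⁷ × 9.436 × 10⁻¹⁹) = 1.120 × 10⁻²² kg·m/s.
λ = h/p = 6.626 × 10⁻³⁴ / 1.120 × 10⁻²² = 5.92 × 10⁻¹² m = 5920 fm.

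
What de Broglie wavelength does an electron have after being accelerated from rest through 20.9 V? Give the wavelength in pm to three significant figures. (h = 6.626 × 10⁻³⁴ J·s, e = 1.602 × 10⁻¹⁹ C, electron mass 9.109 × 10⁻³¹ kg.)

KE = eV = 1.602 × 10⁻¹⁹ × 20.90 = 3.348 × 10⁻¹⁸ J.
p = √(2mKE) = √(2 × 9.109 × 10⁻³¹ × 3.348 × 10⁻¹⁸) = 2.470 × 10⁻²⁴ kg·m/s.
λ = h/p = 6.626 × 10⁻³⁴ / 2.470 × 10⁻²⁴ = 2.68 × 10⁻¹⁰ m = 268 pm.

λ = 268 pm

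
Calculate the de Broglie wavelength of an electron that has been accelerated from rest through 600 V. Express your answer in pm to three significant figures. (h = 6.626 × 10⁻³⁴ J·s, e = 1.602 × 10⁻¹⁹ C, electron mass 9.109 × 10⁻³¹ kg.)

KE = eV = 1.602 × 10⁻¹⁹ × 600.0 = 9.612 × 10⁻¹⁷ J.
p = √(2mKE) = √(2 × 9.109 × 10⁻³¹ × 9.612 × 10⁻¹⁷) = 1.323 × 10⁻²³ kg·m/s.
λ = h/p = 6.626 × 10⁻³⁴ / 1.323 × 10⁻²³ = 5.01 × 10⁻¹¹ m = 50.1 pm.

λ = 50.1 pm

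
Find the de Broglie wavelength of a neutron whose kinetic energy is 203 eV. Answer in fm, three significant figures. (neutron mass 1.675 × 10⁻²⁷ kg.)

KE = 203 eV = 3.252 × 10⁻¹⁷ J.
p = √(2mKE) = √(2 × 1.675 × 10⁻²⁷ × 3.252 × 10⁻¹⁷) = 3.301 × 10⁻²² kg·m/s.
λ = h/p = 6.626 × 10⁻³⁴ / 3.301 × 10⁻²² = 2.01 × 10⁻¹² m = 2010 fm.

λ = 2010 fm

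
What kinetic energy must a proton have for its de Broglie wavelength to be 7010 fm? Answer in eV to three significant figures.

KE = 16.7 eV

p = h/λ = 6.626 × 10⁻³⁴ / 7.010 × 10⁻¹² = 9.452 × 10⁻²³ kg·m/s.
KE = p²/(2m) = (9.452 × 10⁻²³)² / (2 × 1.673 × 10⁻²⁷) = 2.670 × 10⁻¹⁸ J = 16.7 eV.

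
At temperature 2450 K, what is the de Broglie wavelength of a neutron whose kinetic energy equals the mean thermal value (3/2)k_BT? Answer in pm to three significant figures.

λ = 50.8 pm

KE = (3/2)k_BT = 1.5 × 1.381 × 10⁻²³ × 2450 = 5.075 × 10⁻²⁰ J.
p = √(2mKE) = √(2 × 1.675 × 10⁻²⁷ × 5.075 × 10⁻²⁰) = 1.304 × 10⁻²³ kg·m/s.
λ = h/p = 5.08 × 10⁻¹¹ m = 50.8 pm.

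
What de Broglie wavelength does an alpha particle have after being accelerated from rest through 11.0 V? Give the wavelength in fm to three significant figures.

KE = 2eV = 2 × 1.602 × 10⁻¹⁹ × 11.00 = 3.524 × 10⁻¹⁸ J.
p = √(2mKE) = √(2 × 6.645 × 10⁻²⁷ × 3.524 × 10⁻¹⁸) = 2.164 × 10⁻²² kg·m/s.
λ = h/p = 6.626 × 10⁻³⁴ / 2.164 × 10⁻²² = 3.06 × 10⁻¹² m = 3060 fm.

λ = 3060 fm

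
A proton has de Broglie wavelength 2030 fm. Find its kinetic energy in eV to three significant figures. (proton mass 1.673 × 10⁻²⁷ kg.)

KE = 199 eV

p = h/λ = 6.626 × 10⁻³⁴ / 2.030 × 10⁻¹² = 3.264 × 10⁻²² kg·m/s.
KE = p²/(2m) = (3.264 × 10⁻²²)² / (2 × 1.673 × 10⁻²⁷) = 3.184 × 10⁻¹⁷ J = 199 eV.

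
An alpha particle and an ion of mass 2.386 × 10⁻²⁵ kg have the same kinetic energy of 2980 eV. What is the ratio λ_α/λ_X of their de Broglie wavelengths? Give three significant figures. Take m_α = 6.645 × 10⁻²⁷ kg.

λ_α/λ_X = 5.99

At fixed KE, p = √(2mKE) so λ = h/p ∝ 1/√m.
λ_α/λ_X = √(m_X/m_α) = √(2.386 × 10⁻²⁵/6.645 × 10⁻²⁷) = √(35.91) = 5.99.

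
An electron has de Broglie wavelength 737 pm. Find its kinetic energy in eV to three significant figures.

p = h/λ = 6.626 × 10⁻³⁴ / 7.370 × 10⁻¹⁰ = 8.991 × 10⁻²⁵ kg·m/s.
KE = p²/(2m) = (8.991 × 10⁻²⁵)² / (2 × 9.109 × 10⁻³¹) = 4.437 × 10⁻¹⁹ J = 2.77 eV.

KE = 2.77 eV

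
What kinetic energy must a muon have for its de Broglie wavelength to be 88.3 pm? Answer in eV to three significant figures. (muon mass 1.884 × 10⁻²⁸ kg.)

KE = 0.933 eV

p = h/λ = 6.626 × 10⁻³⁴ / 8.830 × 10⁻¹¹ = 7.504 × 10⁻²⁴ kg·m/s.
KE = p²/(2m) = (7.504 × 10⁻²⁴)² / (2 × 1.884 × 10⁻²⁸) = 1.494 × 10⁻¹⁹ J = 0.933 eV.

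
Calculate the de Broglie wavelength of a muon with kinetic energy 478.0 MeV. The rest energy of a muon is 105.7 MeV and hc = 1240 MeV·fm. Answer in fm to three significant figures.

λ = 2.16 fm

Total energy E = KE + m₀c² = 478.0 + 105.7 = 583.7 MeV.
(pc)² = E² − (m₀c²)² = (583.7)² − (105.7)² = 3.295 × 10⁵ MeV², so pc = 574.0 MeV.
λ = hc/(pc) = 1240 MeV·fm / 574.0 MeV = 2.16 fm.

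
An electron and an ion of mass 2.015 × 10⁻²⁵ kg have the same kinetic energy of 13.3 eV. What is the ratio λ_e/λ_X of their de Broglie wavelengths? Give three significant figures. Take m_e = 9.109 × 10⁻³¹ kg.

At fixed KE, p = √(2mKE) so λ = h/p ∝ 1/√m.
λ_e/λ_X = √(m_X/m_e) = √(2.015 × 10⁻²⁵/9.109 × 10⁻³¹) = √(2.212 × 10⁵) = 470.

λ_e/λ_X = 470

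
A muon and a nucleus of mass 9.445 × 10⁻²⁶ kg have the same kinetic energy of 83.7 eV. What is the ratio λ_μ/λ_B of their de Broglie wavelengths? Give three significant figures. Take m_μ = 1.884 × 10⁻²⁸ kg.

At fixed KE, p = √(2mKE) so λ = h/p ∝ 1/√m.
λ_μ/λ_B = √(m_B/m_μ) = √(9.445 × 10⁻²⁶/1.884 × 10⁻²⁸) = √(501.3) = 22.4.

λ_μ/λ_B = 22.4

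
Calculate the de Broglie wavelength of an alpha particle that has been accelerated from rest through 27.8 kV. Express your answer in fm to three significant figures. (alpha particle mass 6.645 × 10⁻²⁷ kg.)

λ = 60.9 fm

KE = 2eV = 2 × 1.602 × 10⁻¹⁹ × 2.780 × 10⁴ = 8.907 × 10⁻¹⁵ J.
p = √(2mKE) = √(2 × 6.645 × 10⁻²⁷ × 8.907 × 10⁻¹⁵) = 1.088 × 10⁻²⁰ kg·m/s.
λ = h/p = 6.626 × 10⁻³⁴ / 1.088 × 10⁻²⁰ = 6.09 × 10⁻¹⁴ m = 60.9 fm.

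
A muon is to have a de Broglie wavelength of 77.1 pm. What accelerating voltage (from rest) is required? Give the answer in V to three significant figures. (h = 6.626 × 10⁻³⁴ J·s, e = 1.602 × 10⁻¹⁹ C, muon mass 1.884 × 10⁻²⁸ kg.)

p = h/λ = 6.626 × 10⁻³⁴ / 7.710 × 10⁻¹¹ = 8.594 × 10⁻²⁴ kg·m/s.
KE = p²/(2m) = 1.960 × 10⁻¹⁹ J.
V = KE/e = 1.960 × 10⁻¹⁹ / (1.602 × 10⁻¹⁹) = 1.22 V.

V = 1.22 V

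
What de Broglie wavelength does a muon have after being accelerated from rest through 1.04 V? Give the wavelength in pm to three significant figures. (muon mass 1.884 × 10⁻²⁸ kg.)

KE = eV = 1.602 × 10⁻¹⁹ × 1.040 = 1.666 × 10⁻¹⁹ J.
p = √(2mKE) = √(2 × 1.884 × 10⁻²⁸ × 1.666 × 10⁻¹⁹) = 7.923 × 10⁻²⁴ kg·m/s.
λ = h/p = 6.626 × 10⁻³⁴ / 7.923 × 10⁻²⁴ = 8.36 × 10⁻¹¹ m = 83.6 pm.

λ = 83.6 pm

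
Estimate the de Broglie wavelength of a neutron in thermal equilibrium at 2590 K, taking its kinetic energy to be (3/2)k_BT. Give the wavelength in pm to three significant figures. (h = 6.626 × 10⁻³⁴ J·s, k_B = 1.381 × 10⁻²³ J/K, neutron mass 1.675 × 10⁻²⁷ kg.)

KE = (3/2)k_BT = 1.5 × 1.381 × 10⁻²³ × 2590 = 5.365 × 10⁻²⁰ J.
p = √(2mKE) = √(2 × 1.675 × 10⁻²⁷ × 5.365 × 10⁻²⁰) = 1.341 × 10⁻²³ kg·m/s.
λ = h/p = 4.94 × 10⁻¹¹ m = 49.4 pm.

λ = 49.4 pm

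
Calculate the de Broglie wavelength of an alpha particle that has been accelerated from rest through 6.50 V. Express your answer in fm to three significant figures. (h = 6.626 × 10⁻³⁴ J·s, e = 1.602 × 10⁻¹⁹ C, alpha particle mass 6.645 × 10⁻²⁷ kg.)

λ = 3980 fm

KE = 2eV = 2 × 1.602 × 10⁻¹⁹ × 6.500 = 2.083 × 10⁻¹⁸ J.
p = √(2mKE) = √(2 × 6.645 × 10⁻²⁷ × 2.083 × 10⁻¹⁸) = 1.664 × 10⁻²² kg·m/s.
λ = h/p = 6.626 × 10⁻³⁴ / 1.664 × 10⁻²² = 3.98 × 10⁻¹² m = 3980 fm.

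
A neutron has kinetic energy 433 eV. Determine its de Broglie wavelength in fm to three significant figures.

KE = 433 eV = 6.937 × 10⁻¹⁷ J.
p = √(2mKE) = √(2 × 1.675 × 10⁻²⁷ × 6.937 × 10⁻¹⁷) = 4.821 × 10⁻²² kg·m/s.
λ = h/p = 6.626 × 10⁻³⁴ / 4.821 × 10⁻²² = 1.37 × 10⁻¹² m = 1370 fm.

λ = 1370 fm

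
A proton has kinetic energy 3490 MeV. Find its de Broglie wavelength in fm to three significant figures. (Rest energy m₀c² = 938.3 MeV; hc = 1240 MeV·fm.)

λ = 0.287 fm

Total energy E = KE + m₀c² = 3490 + 938.3 = 4428.3 MeV.
(pc)² = E² − (m₀c²)² = (4428.3)² − (938.3)² = 1.873 × 10⁷ MeV², so pc = 4328 MeV.
λ = hc/(pc) = 1240 MeV·fm / 4328 MeV = 0.287 fm.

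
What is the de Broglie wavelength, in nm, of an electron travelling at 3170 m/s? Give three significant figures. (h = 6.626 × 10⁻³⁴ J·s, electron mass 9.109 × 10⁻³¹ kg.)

λ = 229 nm

p = mv = 9.109 × 10⁻³¹ × 3170 = 2.888 × 10⁻²⁷ kg·m/s.
λ = h/p = 6.626 × 10⁻³⁴ / 2.888 × 10⁻²⁷ = 2.29 × 10⁻⁷ m = 229 nm.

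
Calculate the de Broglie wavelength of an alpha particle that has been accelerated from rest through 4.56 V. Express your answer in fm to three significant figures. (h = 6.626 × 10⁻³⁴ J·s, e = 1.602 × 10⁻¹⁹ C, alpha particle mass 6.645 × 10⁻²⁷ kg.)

λ = 4760 fm

KE = 2eV = 2 × 1.602 × 10⁻¹⁹ × 4.560 = 1.461 × 10⁻¹⁸ J.
p = √(2mKE) = √(2 × 6.645 × 10⁻²⁷ × 1.461 × 10⁻¹⁸) = 1.393 × 10⁻²² kg·m/s.
λ = h/p = 6.626 × 10⁻³⁴ / 1.393 × 10⁻²² = 4.76 × 10⁻¹² m = 4760 fm.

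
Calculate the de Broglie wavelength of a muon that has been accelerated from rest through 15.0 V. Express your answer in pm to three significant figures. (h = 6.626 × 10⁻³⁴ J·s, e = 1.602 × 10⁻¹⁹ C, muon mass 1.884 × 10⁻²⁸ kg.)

λ = 22.0 pm

KE = eV = 1.602 × 10⁻¹⁹ × 15.00 = 2.403 × 10⁻¹⁸ J.
p = √(2mKE) = √(2 × 1.884 × 10⁻²⁸ × 2.403 × 10⁻¹⁸) = 3.009 × 10⁻²³ kg·m/s.
λ = h/p = 6.626 × 10⁻³⁴ / 3.009 × 10⁻²³ = 2.20 × 10⁻¹¹ m = 22.0 pm.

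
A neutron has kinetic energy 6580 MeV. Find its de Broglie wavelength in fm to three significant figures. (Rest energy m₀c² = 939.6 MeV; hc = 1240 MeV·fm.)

λ = 0.166 fm

Total energy E = KE + m₀c² = 6580 + 939.6 = 7519.6 MeV.
(pc)² = E² − (m₀c²)² = (7519.6)² − (939.6)² = 5.566 × 10⁷ MeV², so pc = 7461 MeV.
λ = hc/(pc) = 1240 MeV·fm / 7461 MeV = 0.166 fm.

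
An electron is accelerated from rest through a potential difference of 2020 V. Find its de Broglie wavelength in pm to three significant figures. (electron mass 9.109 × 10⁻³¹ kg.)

λ = 27.3 pm

KE = eV = 1.602 × 10⁻¹⁹ × 2020 = 3.236 × 10⁻¹⁶ J.
p = √(2mKE) = √(2 × 9.109 × 10⁻³¹ × 3.236 × 10⁻¹⁶) = 2.428 × 10⁻²³ kg·m/s.
λ = h/p = 6.626 × 10⁻³⁴ / 2.428 × 10⁻²³ = 2.73 × 10⁻¹¹ m = 27.3 pm.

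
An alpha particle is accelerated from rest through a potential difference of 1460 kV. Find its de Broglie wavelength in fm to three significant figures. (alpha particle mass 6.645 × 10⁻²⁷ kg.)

KE = 2eV = 2 × 1.602 × 10⁻¹⁹ × 1.460 × 10⁶ = 4.678 × 10⁻¹³ J.
p = √(2mKE) = √(2 × 6.645 × 10⁻²⁷ × 4.678 × 10⁻¹³) = 7.885 × 10⁻²⁰ kg·m/s.
λ = h/p = 6.626 × 10⁻³⁴ / 7.885 × 10⁻²⁰ = 8.40 × 10⁻¹⁵ m = 8.40 fm.

λ = 8.40 fm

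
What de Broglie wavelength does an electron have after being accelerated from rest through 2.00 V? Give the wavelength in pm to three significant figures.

λ = 867 pm

KE = eV = 1.602 × 10⁻¹⁹ × 2.000 = 3.204 × 10⁻¹⁹ J.
p = √(2mKE) = √(2 × 9.109 × 10⁻³¹ × 3.204 × 10⁻¹⁹) = 7.640 × 10⁻²⁵ kg·m/s.
λ = h/p = 6.626 × 10⁻³⁴ / 7.640 × 10⁻²⁵ = 8.67 × 10⁻¹⁰ m = 867 pm.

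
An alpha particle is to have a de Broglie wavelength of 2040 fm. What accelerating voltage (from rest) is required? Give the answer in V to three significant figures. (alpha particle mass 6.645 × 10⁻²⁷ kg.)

p = h/λ = 6.626 × 10⁻³⁴ / 2.040 × 10⁻¹² = 3.248 × 10⁻²² kg·m/s.
KE = p²/(2m) = 7.938 × 10⁻¹⁸ J.
V = KE/2e = 7.938 × 10⁻¹⁸ / (2 × 1.602 × 10⁻¹⁹) = 24.8 V.

V = 24.8 V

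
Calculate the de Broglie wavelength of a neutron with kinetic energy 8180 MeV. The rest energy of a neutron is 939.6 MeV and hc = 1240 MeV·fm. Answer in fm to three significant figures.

Total energy E = KE + m₀c² = 8180 + 939.6 = 9119.6 MeV.
(pc)² = E² − (m₀c²)² = (9119.6)² − (939.6)² = 8.228 × 10⁷ MeV², so pc = 9071 MeV.
λ = hc/(pc) = 1240 MeV·fm / 9071 MeV = 0.137 fm.

λ = 0.137 fm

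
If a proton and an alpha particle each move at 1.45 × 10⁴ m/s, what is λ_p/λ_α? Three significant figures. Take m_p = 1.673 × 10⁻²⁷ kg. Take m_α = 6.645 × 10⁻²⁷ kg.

At fixed v, p = mv so λ = h/(mv) ∝ 1/m.
λ_p/λ_α = m_α/m_p = 6.645 × 10⁻²⁷/1.673 × 10⁻²⁷ = 3.97.

λ_p/λ_α = 3.97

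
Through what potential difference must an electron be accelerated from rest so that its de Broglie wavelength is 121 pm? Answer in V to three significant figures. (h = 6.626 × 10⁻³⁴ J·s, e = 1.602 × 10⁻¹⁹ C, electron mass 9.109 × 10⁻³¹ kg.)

p = h/λ = 6.626 × 10⁻³⁴ / 1.210 × 10⁻¹⁰ = 5.476 × 10⁻²⁴ kg·m/s.
KE = p²/(2m) = 1.646 × 10⁻¹⁷ J.
V = KE/e = 1.646 × 10⁻¹⁷ / (1.602 × 10⁻¹⁹) = 103 V.

V = 103 V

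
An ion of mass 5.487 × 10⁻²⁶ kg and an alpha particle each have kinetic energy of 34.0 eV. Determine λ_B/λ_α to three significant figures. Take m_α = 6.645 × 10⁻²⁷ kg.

At fixed KE, p = √(2mKE) so λ = h/p ∝ 1/√m.
λ_B/λ_α = √(m_α/m_B) = √(6.645 × 10⁻²⁷/5.487 × 10⁻²⁶) = √(0.1211) = 0.348.

λ_B/λ_α = 0.348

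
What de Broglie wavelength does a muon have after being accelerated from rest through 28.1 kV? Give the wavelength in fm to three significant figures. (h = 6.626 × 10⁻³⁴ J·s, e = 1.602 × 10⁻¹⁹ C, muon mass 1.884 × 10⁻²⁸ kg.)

λ = 509 fm

KE = eV = 1.602 × 10⁻¹⁹ × 2.810 × 10⁴ = 4.502 × 10⁻¹⁵ J.
p = √(2mKE) = √(2 × 1.884 × 10⁻²⁸ × 4.502 × 10⁻¹⁵) = 1.302 × 10⁻²¹ kg·m/s.
λ = h/p = 6.626 × 10⁻³⁴ / 1.302 × 10⁻²¹ = 5.09 × 10⁻¹³ m = 509 fm.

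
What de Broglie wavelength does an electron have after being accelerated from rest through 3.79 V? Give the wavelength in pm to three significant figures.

λ = 630 pm

KE = eV = 1.602 × 10⁻¹⁹ × 3.790 = 6.072 × 10⁻¹⁹ J.
p = √(2mKE) = √(2 × 9.109 × 10⁻³¹ × 6.072 × 10⁻¹⁹) = 1.052 × 10⁻²⁴ kg·m/s.
λ = h/p = 6.626 × 10⁻³⁴ / 1.052 × 10⁻²⁴ = 6.30 × 10⁻¹⁰ m = 630 pm.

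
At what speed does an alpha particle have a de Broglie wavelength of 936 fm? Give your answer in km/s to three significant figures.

p = h/λ = 6.626 × 10⁻³⁴ / 9.360 × 10⁻¹³ = 7.079 × 10⁻²² kg·m/s.
v = p/m = 7.079 × 10⁻²² / 6.645 × 10⁻²⁷ = 1.07 × 10⁵ m/s = 107 km/s.

v = 107 km/s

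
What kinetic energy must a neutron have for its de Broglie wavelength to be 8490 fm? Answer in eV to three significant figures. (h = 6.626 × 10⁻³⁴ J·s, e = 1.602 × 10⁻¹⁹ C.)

p = h/λ = 6.626 × 10⁻³⁴ / 8.490 × 10⁻¹² = 7.804 × 10⁻²³ kg·m/s.
KE = p²/(2m) = (7.804 × 10⁻²³)² / (2 × 1.675 × 10⁻²⁷) = 1.818 × 10⁻¹⁸ J = 11.3 eV.

KE = 11.3 eV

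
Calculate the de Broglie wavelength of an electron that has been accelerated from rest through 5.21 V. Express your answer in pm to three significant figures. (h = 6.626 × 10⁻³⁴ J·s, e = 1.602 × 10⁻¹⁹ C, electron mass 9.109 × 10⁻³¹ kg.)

λ = 537 pm

KE = eV = 1.602 × 10⁻¹⁹ × 5.210 = 8.346 × 10⁻¹⁹ J.
p = √(2mKE) = √(2 × 9.109 × 10⁻³¹ × 8.346 × 10⁻¹⁹) = 1.233 × 10⁻²⁴ kg·m/s.
λ = h/p = 6.626 × 10⁻³⁴ / 1.233 × 10⁻²⁴ = 5.37 × 10⁻¹⁰ m = 537 pm.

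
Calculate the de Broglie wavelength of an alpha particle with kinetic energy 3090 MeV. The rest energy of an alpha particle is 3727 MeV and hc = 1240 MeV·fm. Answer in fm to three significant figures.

λ = 0.217 fm

Total energy E = KE + m₀c² = 3090 + 3727 = 6817 MeV.
(pc)² = E² − (m₀c²)² = (6817)² − (3727)² = 3.258 × 10⁷ MeV², so pc = 5708 MeV.
λ = hc/(pc) = 1240 MeV·fm / 5708 MeV = 0.217 fm.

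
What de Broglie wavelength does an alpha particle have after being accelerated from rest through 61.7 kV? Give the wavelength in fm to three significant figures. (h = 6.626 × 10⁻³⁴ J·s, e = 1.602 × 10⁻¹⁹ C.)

KE = 2eV = 2 × 1.602 × 10⁻¹⁹ × 6.170 × 10⁴ = 1.977 × 10⁻¹⁴ J.
p = √(2mKE) = √(2 × 6.645 × 10⁻²⁷ × 1.977 × 10⁻¹⁴) = 1.621 × 10⁻²⁰ kg·m/s.
λ = h/p = 6.626 × 10⁻³⁴ / 1.621 × 10⁻²⁰ = 4.09 × 10⁻¹⁴ m = 40.9 fm.

λ = 40.9 fm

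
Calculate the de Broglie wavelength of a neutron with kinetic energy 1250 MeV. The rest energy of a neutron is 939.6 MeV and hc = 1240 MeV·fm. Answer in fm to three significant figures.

λ = 0.627 fm

Total energy E = KE + m₀c² = 1250 + 939.6 = 2189.6 MeV.
(pc)² = E² − (m₀c²)² = (2189.6)² − (939.6)² = 3.911 × 10⁶ MeV², so pc = 1978 MeV.
λ = hc/(pc) = 1240 MeV·fm / 1978 MeV = 0.627 fm.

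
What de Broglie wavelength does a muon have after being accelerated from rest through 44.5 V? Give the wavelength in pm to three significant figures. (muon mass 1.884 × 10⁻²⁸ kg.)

λ = 12.8 pm

KE = eV = 1.602 × 10⁻¹⁹ × 44.50 = 7.129 × 10⁻¹⁸ J.
p = √(2mKE) = √(2 × 1.884 × 10⁻²⁸ × 7.129 × 10⁻¹⁸) = 5.183 × 10⁻²³ kg·m/s.
λ = h/p = 6.626 × 10⁻³⁴ / 5.183 × 10⁻²³ = 1.28 × 10⁻¹¹ m = 12.8 pm.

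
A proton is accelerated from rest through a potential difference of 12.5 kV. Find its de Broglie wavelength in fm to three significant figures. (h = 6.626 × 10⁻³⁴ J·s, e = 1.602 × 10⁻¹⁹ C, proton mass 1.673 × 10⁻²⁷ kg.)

λ = 256 fm

KE = eV = 1.602 × 10⁻¹⁹ × 1.250 × 10⁴ = 2.003 × 10⁻¹⁵ J.
p = √(2mKE) = √(2 × 1.673 × 10⁻²⁷ × 2.003 × 10⁻¹⁵) = 2.589 × 10⁻²¹ kg·m/s.
λ = h/p = 6.626 × 10⁻³⁴ / 2.589 × 10⁻²¹ = 2.56 × 10⁻¹³ m = 256 fm.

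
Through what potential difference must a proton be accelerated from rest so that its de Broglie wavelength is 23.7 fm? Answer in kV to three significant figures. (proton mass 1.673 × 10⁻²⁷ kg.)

V = 1460 kV

p = h/λ = 6.626 × 10⁻³⁴ / 2.370 × 10⁻¹⁴ = 2.796 × 10⁻²⁰ kg·m/s.
KE = p²/(2m) = 2.336 × 10⁻¹³ J.
V = KE/e = 2.336 × 10⁻¹³ / (1.602 × 10⁻¹⁹) = 1460 kV.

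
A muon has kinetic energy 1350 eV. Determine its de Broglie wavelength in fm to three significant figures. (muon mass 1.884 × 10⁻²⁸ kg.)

KE = 1350 eV = 2.163 × 10⁻¹⁶ J.
p = √(2mKE) = √(2 × 1.884 × 10⁻²⁸ × 2.163 × 10⁻¹⁶) = 2.855 × 10⁻²² kg·m/s.
λ = h/p = 6.626 × 10⁻³⁴ / 2.855 × 10⁻²² = 2.32 × 10⁻¹² m = 2320 fm.

λ = 2320 fm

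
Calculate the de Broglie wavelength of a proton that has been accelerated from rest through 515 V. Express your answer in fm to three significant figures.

λ = 1260 fm

KE = eV = 1.602 × 10⁻¹⁹ × 515.0 = 8.250 × 10⁻¹⁷ J.
p = √(2mKE) = √(2 × 1.673 × 10⁻²⁷ × 8.250 × 10⁻¹⁷) = 5.254 × 10⁻²² kg·m/s.
λ = h/p = 6.626 × 10⁻³⁴ / 5.254 × 10⁻²² = 1.26 × 10⁻¹² m = 1260 fm.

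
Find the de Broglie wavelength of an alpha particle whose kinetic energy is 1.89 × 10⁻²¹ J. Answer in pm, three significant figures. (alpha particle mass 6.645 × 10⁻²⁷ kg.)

p = √(2mKE) = √(2 × 6.645 × 10⁻²⁷ × 1.890 × 10⁻²¹) = 5.012 × 10⁻²⁴ kg·m/s.
λ = h/p = 6.626 × 10⁻³⁴ / 5.012 × 10⁻²⁴ = 1.32 × 10⁻¹⁰ m = 132 pm.

λ = 132 pm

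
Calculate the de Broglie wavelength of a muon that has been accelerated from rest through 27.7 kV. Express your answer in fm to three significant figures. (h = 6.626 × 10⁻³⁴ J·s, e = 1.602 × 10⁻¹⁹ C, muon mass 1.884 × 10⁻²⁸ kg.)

KE = eV = 1.602 × 10⁻¹⁹ × 2.770 × 10⁴ = 4.438 × 10⁻¹⁵ J.
p = √(2mKE) = √(2 × 1.884 × 10⁻²⁸ × 4.438 × 10⁻¹⁵) = 1.293 × 10⁻²¹ kg·m/s.
λ = h/p = 6.626 × 10⁻³⁴ / 1.293 × 10⁻²¹ = 5.12 × 10⁻¹³ m = 512 fm.

λ = 512 fm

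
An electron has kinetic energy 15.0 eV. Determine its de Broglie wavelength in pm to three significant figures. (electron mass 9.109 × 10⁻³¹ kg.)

λ = 317 pm

KE = 15.0 eV = 2.403 × 10⁻¹⁸ J.
p = √(2mKE) = √(2 × 9.109 × 10⁻³¹ × 2.403 × 10⁻¹⁸) = 2.092 × 10⁻²⁴ kg·m/s.
λ = h/p = 6.626 × 10⁻³⁴ / 2.092 × 10⁻²⁴ = 3.17 × 10⁻¹⁰ m = 317 pm.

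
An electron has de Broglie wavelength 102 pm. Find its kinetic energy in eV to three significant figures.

p = h/λ = 6.626 × 10⁻³⁴ / 1.020 × 10⁻¹⁰ = 6.496 × 10⁻²⁴ kg·m/s.
KE = p²/(2m) = (6.496 × 10⁻²⁴)² / (2 × 9.109 × 10⁻³¹) = 2.316 × 10⁻¹⁷ J = 145 eV.

KE = 145 eV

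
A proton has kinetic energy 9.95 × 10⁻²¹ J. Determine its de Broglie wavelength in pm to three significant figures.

p = √(2mKE) = √(2 × 1.673 × 10⁻²⁷ × 9.950 × 10⁻²¹) = 5.770 × 10⁻²⁴ kg·m/s.
λ = h/p = 6.626 × 10⁻³⁴ / 5.770 × 10⁻²⁴ = 1.15 × 10⁻¹⁰ m = 115 pm.

λ = 115 pm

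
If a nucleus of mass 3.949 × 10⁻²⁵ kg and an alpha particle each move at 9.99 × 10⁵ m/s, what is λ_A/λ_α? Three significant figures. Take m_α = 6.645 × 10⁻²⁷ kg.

At fixed v, p = mv so λ = h/(mv) ∝ 1/m.
λ_A/λ_α = m_α/m_A = 6.645 × 10⁻²⁷/3.949 × 10⁻²⁵ = 0.0168.

λ_A/λ_α = 0.0168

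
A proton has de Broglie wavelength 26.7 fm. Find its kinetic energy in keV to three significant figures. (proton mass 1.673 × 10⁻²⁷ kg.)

p = h/λ = 6.626 × 10⁻³⁴ / 2.670 × 10⁻¹⁴ = 2.482 × 10⁻²⁰ kg·m/s.
KE = p²/(2m) = (2.482 × 10⁻²⁰)² / (2 × 1.673 × 10⁻²⁷) = 1.841 × 10⁻¹³ J = 1150 keV.

KE = 1150 keV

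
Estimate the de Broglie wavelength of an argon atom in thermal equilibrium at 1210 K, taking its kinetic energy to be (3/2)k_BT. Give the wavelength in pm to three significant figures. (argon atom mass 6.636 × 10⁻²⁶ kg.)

KE = (3/2)k_BT = 1.5 × 1.381 × 10⁻²³ × 1210 = 2.507 × 10⁻²⁰ J.
p = √(2mKE) = √(2 × 6.636 × 10⁻²⁶ × 2.507 × 10⁻²⁰) = 5.768 × 10⁻²³ kg·m/s.
λ = h/p = 1.15 × 10⁻¹¹ m = 11.5 pm.

λ = 11.5 pm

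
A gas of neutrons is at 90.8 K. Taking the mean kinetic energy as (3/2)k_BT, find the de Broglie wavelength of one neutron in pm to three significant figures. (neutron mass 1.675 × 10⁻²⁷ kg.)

KE = (3/2)k_BT = 1.5 × 1.381 × 10⁻²³ × 90.8 = 1.881 × 10⁻²¹ J.
p = √(2mKE) = √(2 × 1.675 × 10⁻²⁷ × 1.881 × 10⁻²¹) = 2.510 × 10⁻²⁴ kg·m/s.
λ = h/p = 2.64 × 10⁻¹⁰ m = 264 pm.

λ = 264 pm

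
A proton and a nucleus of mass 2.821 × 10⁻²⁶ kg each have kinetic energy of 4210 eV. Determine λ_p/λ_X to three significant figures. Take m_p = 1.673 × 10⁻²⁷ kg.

λ_p/λ_X = 4.11

At fixed KE, p = √(2mKE) so λ = h/p ∝ 1/√m.
λ_p/λ_X = √(m_X/m_p) = √(2.821 × 10⁻²⁶/1.673 × 10⁻²⁷) = √(16.86) = 4.11.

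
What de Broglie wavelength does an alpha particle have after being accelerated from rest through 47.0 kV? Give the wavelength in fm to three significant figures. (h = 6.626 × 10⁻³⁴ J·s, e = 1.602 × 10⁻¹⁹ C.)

KE = 2eV = 2 × 1.602 × 10⁻¹⁹ × 4.700 × 10⁴ = 1.506 × 10⁻¹⁴ J.
p = √(2mKE) = √(2 × 6.645 × 10⁻²⁷ × 1.506 × 10⁻¹⁴) = 1.415 × 10⁻²⁰ kg·m/s.
λ = h/p = 6.626 × 10⁻³⁴ / 1.415 × 10⁻²⁰ = 4.68 × 10⁻¹⁴ m = 46.8 fm.

λ = 46.8 fm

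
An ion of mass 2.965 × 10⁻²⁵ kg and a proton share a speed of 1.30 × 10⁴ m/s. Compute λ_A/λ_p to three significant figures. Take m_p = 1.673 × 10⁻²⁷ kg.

λ_A/λ_p = 5.64 × 10⁻³

At fixed v, p = mv so λ = h/(mv) ∝ 1/m.
λ_A/λ_p = m_p/m_A = 1.673 × 10⁻²⁷/2.965 × 10⁻²⁵ = 5.64 × 10⁻³.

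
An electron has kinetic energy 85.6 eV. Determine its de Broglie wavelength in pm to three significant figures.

KE = 85.6 eV = 1.371 × 10⁻¹⁷ J.
p = √(2mKE) = √(2 × 9.109 × 10⁻³¹ × 1.371 × 10⁻¹⁷) = 4.998 × 10⁻²⁴ kg·m/s.
λ = h/p = 6.626 × 10⁻³⁴ / 4.998 × 10⁻²⁴ = 1.33 × 10⁻¹⁰ m = 133 pm.

λ = 133 pm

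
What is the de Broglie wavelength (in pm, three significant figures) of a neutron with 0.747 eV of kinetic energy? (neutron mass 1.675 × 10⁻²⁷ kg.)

λ = 33.1 pm

KE = 0.747 eV = 1.197 × 10⁻¹⁹ J.
p = √(2mKE) = √(2 × 1.675 × 10⁻²⁷ × 1.197 × 10⁻¹⁹) = 2.002 × 10⁻²³ kg·m/s.
λ = h/p = 6.626 × 10⁻³⁴ / 2.002 × 10⁻²³ = 3.31 × 10⁻¹¹ m = 33.1 pm.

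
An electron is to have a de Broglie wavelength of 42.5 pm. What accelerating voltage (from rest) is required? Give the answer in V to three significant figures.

V = 833 V

p = h/λ = 6.626 × 10⁻³⁴ / 4.250 × 10⁻¹¹ = 1.559 × 10⁻²³ kg·m/s.
KE = p²/(2m) = 1.334 × 10⁻¹⁶ J.
V = KE/e = 1.334 × 10⁻¹⁶ / (1.602 × 10⁻¹⁹) = 833 V.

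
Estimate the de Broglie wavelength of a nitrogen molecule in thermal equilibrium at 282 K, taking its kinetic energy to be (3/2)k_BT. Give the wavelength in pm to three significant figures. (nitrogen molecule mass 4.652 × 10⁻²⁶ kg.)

KE = (3/2)k_BT = 1.5 × 1.381 × 10⁻²³ × 282 = 5.842 × 10⁻²¹ J.
p = √(2mKE) = √(2 × 4.652 × 10⁻²⁶ × 5.842 × 10⁻²¹) = 2.331 × 10⁻²³ kg·m/s.
λ = h/p = 2.84 × 10⁻¹¹ m = 28.4 pm.

λ = 28.4 pm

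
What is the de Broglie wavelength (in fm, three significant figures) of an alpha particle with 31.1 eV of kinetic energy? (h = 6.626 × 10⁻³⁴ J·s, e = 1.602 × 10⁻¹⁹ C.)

KE = 31.1 eV = 4.982 × 10⁻¹⁸ J.
p = √(2mKE) = √(2 × 6.645 × 10⁻²⁷ × 4.982 × 10⁻¹⁸) = 2.573 × 10⁻²² kg·m/s.
λ = h/p = 6.626 × 10⁻³⁴ / 2.573 × 10⁻²² = 2.58 × 10⁻¹² m = 2580 fm.

λ = 2580 fm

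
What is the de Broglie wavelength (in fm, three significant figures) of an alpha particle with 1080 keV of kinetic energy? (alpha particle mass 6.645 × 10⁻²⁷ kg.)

KE = 1080 keV = 1.730 × 10⁻¹³ J.
p = √(2mKE) = √(2 × 6.645 × 10⁻²⁷ × 1.730 × 10⁻¹³) = 4.795 × 10⁻²⁰ kg·m/s.
λ = h/p = 6.626 × 10⁻³⁴ / 4.795 × 10⁻²⁰ = 1.38 × 10⁻¹⁴ m = 13.8 fm.

λ = 13.8 fm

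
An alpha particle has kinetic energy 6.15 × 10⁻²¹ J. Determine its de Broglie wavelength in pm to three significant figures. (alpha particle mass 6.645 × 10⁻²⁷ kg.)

λ = 73.3 pm

p = √(2mKE) = √(2 × 6.645 × 10⁻²⁷ × 6.150 × 10⁻²¹) = 9.041 × 10⁻²⁴ kg·m/s.
λ = h/p = 6.626 × 10⁻³⁴ / 9.041 × 10⁻²⁴ = 7.33 × 10⁻¹¹ m = 73.3 pm.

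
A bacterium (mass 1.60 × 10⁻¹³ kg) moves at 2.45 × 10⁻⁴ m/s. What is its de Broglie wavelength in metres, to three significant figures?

λ = 1.69 × 10⁻¹⁷ m

p = mv = 1.60 × 10⁻¹³ × 2.45 × 10⁻⁴ = 3.920 × 10⁻¹⁷ kg·m/s.
λ = h/p = 6.626 × 10⁻³⁴ / 3.920 × 10⁻¹⁷ = 1.69 × 10⁻¹⁷ m.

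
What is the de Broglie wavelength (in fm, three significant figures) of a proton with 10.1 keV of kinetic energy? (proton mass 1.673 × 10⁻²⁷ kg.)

λ = 285 fm

KE = 10.1 keV = 1.618 × 10⁻¹⁵ J.
p = √(2mKE) = √(2 × 1.673 × 10⁻²⁷ × 1.618 × 10⁻¹⁵) = 2.327 × 10⁻²¹ kg·m/s.
λ = h/p = 6.626 × 10⁻³⁴ / 2.327 × 10⁻²¹ = 2.85 × 10⁻¹³ m = 285 fm.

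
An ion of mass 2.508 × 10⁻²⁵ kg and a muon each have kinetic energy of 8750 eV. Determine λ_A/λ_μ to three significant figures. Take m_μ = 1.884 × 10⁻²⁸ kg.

λ_A/λ_μ = 0.0274

At fixed KE, p = √(2mKE) so λ = h/p ∝ 1/√m.
λ_A/λ_μ = √(m_μ/m_A) = √(1.884 × 10⁻²⁸/2.508 × 10⁻²⁵) = √(7.512 × 10⁻⁴) = 0.0274.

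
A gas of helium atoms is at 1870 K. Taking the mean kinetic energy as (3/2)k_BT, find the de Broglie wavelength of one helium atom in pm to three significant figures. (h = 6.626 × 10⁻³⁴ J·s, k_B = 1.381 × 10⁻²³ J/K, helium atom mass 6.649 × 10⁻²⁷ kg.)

λ = 29.2 pm

KE = (3/2)k_BT = 1.5 × 1.381 × 10⁻²³ × 1870 = 3.874 × 10⁻²⁰ J.
p = √(2mKE) = √(2 × 6.649 × 10⁻²⁷ × 3.874 × 10⁻²⁰) = 2.270 × 10⁻²³ kg·m/s.
λ = h/p = 2.92 × 10⁻¹¹ m = 29.2 pm.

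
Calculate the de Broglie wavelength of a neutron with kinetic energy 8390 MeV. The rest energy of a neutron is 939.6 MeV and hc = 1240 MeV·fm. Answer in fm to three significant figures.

Total energy E = KE + m₀c² = 8390 + 939.6 = 9329.6 MeV.
(pc)² = E² − (m₀c²)² = (9329.6)² − (939.6)² = 8.616 × 10⁷ MeV², so pc = 9282 MeV.
λ = hc/(pc) = 1240 MeV·fm / 9282 MeV = 0.134 fm.

λ = 0.134 fm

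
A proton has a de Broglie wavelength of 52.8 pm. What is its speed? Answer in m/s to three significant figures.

p = h/λ = 6.626 × 10⁻³⁴ / 5.280 × 10⁻¹¹ = 1.255 × 10⁻²³ kg·m/s.
v = p/m = 1.255 × 10⁻²³ / 1.673 × 10⁻²⁷ = 7.50 × 10³ m/s = 7500 m/s.

v = 7500 m/s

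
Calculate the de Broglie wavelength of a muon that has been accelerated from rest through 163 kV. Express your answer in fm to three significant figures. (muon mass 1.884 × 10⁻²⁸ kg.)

KE = eV = 1.602 × 10⁻¹⁹ × 1.630 × 10⁵ = 2.611 × 10⁻¹⁴ J.
p = √(2mKE) = √(2 × 1.884 × 10⁻²⁸ × 2.611 × 10⁻¹⁴) = 3.137 × 10⁻²¹ kg·m/s.
λ = h/p = 6.626 × 10⁻³⁴ / 3.137 × 10⁻²¹ = 2.11 × 10⁻¹³ m = 211 fm.

λ = 211 fm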